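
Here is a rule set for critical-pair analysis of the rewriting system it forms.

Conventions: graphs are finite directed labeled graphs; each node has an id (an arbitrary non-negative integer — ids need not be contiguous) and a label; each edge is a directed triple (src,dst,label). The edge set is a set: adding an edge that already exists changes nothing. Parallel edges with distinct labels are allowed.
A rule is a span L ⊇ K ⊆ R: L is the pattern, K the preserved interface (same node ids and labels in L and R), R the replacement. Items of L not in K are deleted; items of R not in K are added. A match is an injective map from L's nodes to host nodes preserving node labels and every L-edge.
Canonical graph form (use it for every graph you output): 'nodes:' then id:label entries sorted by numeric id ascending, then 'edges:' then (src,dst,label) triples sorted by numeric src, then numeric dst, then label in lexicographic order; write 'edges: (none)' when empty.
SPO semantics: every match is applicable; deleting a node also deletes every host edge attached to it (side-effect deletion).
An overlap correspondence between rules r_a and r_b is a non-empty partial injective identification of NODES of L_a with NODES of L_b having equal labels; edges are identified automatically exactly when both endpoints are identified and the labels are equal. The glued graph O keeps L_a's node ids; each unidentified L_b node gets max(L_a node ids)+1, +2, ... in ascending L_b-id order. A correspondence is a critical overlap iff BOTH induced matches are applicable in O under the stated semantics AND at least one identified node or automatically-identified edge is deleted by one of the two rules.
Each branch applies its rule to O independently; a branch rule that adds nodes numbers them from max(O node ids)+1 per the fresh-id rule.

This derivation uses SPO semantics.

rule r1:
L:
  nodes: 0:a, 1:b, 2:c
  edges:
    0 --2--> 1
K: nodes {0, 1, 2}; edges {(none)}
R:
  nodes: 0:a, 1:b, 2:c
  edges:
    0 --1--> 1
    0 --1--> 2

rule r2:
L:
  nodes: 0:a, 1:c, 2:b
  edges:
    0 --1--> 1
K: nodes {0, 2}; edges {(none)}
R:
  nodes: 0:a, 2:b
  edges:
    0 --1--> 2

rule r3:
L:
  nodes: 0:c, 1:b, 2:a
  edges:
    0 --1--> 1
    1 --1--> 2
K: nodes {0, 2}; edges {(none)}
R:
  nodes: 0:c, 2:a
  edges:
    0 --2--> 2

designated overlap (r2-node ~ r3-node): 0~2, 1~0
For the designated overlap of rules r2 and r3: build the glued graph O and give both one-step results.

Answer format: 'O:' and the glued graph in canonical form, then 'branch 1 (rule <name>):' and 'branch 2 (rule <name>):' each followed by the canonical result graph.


O:
nodes: 0:a, 1:c, 2:b, 3:b
edges: (0,1,1); (1,3,1); (3,0,1)
branch 1 (rule r2):
nodes: 0:a, 2:b, 3:b
edges: (0,2,1); (3,0,1)
branch 2 (rule r3):
nodes: 0:a, 1:c, 2:b
edges: (0,1,1); (1,0,2)


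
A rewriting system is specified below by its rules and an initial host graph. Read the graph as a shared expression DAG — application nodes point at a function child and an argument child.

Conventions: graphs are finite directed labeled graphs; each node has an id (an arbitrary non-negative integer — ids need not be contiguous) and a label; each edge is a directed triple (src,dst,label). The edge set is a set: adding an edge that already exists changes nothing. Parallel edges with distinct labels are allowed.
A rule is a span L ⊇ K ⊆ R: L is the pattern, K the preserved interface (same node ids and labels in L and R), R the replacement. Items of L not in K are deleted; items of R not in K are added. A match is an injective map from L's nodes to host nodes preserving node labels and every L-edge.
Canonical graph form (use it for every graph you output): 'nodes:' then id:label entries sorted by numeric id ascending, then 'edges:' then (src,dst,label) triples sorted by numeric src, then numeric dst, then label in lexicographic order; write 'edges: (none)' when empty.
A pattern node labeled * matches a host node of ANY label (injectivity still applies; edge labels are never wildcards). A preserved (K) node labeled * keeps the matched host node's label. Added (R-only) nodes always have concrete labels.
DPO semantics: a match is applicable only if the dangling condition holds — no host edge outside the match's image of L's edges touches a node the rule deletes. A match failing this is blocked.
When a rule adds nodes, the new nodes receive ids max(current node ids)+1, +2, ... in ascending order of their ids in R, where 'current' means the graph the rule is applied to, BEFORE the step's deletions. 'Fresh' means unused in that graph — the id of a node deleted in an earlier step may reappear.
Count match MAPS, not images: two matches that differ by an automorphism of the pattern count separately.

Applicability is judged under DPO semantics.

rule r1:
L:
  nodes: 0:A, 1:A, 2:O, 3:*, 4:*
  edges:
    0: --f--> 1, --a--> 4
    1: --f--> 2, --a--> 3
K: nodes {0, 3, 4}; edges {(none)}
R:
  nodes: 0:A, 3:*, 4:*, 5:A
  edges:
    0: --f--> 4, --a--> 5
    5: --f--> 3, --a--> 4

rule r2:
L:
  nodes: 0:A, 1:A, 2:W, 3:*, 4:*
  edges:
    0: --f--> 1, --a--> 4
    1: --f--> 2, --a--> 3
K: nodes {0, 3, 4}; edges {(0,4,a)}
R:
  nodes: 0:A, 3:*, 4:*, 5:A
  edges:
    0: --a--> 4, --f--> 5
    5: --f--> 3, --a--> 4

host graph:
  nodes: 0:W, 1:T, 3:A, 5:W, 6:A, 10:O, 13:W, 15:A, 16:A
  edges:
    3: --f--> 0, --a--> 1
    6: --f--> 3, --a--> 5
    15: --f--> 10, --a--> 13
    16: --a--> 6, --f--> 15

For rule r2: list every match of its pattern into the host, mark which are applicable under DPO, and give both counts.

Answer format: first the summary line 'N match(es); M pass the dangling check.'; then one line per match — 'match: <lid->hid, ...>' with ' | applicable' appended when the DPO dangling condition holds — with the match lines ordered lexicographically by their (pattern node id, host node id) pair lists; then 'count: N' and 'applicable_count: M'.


1 match(es); 1 pass the dangling check.
match: 0->6, 1->3, 2->0, 3->1, 4->5 | applicable
count: 1
applicable_count: 1


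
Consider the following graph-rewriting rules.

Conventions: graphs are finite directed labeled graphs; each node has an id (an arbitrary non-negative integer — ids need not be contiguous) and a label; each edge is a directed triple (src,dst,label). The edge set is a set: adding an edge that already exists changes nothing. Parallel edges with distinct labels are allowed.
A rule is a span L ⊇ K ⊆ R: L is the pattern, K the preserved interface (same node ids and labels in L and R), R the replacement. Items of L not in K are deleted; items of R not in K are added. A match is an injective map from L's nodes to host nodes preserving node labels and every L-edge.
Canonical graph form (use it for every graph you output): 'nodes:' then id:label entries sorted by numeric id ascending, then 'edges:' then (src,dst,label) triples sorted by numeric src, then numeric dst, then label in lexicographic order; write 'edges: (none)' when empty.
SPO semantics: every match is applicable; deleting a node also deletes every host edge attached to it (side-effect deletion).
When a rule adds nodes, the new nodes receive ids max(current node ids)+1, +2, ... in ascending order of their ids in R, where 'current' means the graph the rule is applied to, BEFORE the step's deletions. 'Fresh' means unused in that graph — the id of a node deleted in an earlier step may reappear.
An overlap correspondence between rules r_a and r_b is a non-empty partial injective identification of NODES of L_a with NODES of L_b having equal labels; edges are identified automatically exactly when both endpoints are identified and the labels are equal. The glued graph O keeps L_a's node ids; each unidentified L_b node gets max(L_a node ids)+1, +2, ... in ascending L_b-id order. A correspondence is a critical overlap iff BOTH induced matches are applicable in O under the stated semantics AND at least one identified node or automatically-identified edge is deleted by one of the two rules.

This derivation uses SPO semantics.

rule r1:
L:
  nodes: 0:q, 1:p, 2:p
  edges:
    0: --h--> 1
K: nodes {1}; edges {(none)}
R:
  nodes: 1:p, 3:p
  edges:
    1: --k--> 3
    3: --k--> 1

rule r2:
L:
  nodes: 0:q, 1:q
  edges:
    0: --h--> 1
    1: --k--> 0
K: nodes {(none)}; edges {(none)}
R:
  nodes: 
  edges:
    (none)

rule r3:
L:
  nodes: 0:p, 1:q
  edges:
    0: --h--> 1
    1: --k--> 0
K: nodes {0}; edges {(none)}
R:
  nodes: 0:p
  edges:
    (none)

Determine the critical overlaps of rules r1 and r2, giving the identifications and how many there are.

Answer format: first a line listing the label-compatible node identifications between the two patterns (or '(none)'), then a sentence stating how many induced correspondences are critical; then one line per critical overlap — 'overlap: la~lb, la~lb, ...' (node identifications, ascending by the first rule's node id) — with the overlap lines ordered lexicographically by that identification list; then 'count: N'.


label-compatible node identifications between L(r1) and L(r2): 0~0, 0~1
2 of the induced correspondences are critical overlaps of r1 and r2.
overlap: 0~0
overlap: 0~1
count: 2


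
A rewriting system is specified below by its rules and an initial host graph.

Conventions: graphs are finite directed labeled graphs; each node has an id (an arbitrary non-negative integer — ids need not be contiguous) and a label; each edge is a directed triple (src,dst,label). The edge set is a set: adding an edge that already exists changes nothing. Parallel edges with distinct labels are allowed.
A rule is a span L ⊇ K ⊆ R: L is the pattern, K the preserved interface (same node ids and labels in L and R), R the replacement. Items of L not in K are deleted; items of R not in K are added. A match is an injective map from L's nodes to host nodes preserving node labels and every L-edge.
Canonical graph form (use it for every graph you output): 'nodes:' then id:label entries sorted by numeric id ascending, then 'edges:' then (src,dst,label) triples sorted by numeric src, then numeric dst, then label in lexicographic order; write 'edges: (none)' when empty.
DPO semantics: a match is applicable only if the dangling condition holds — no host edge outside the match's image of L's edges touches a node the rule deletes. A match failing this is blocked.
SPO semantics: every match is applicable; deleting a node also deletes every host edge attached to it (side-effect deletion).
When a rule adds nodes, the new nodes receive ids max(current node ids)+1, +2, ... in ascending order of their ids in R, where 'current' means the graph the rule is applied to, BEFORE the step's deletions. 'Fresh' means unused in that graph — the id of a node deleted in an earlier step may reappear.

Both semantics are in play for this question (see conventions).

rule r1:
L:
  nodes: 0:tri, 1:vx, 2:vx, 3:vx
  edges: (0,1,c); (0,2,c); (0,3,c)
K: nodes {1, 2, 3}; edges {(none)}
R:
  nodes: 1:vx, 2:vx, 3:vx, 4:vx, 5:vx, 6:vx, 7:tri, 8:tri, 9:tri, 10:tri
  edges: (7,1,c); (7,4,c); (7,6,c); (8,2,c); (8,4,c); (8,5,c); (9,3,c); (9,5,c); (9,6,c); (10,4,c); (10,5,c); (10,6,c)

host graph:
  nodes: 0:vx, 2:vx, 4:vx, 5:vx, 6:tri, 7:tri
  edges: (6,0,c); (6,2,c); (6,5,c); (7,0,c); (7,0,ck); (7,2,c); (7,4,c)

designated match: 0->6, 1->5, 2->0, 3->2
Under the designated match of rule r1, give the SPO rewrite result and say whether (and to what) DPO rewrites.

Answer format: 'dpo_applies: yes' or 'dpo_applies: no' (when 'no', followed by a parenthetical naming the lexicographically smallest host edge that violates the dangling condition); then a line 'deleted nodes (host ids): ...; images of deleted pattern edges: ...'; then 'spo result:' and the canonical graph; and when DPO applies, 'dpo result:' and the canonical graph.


dpo_applies: yes
deleted nodes (host ids): 6; images of deleted pattern edges: (6,0,c); (6,2,c); (6,5,c)
spo result:
nodes: 0:vx, 2:vx, 4:vx, 5:vx, 7:tri, 8:vx, 9:vx, 10:vx, 11:tri, 12:tri, 13:tri, 14:tri
edges: (7,0,c); (7,0,ck); (7,2,c); (7,4,c); (11,5,c); (11,8,c); (11,10,c); (12,0,c); (12,8,c); (12,9,c); (13,2,c); (13,9,c); (13,10,c); (14,8,c); (14,9,c); (14,10,c)
dpo result:
nodes: 0:vx, 2:vx, 4:vx, 5:vx, 7:tri, 8:vx, 9:vx, 10:vx, 11:tri, 12:tri, 13:tri, 14:tri
edges: (7,0,c); (7,0,ck); (7,2,c); (7,4,c); (11,5,c); (11,8,c); (11,10,c); (12,0,c); (12,8,c); (12,9,c); (13,2,c); (13,9,c); (13,10,c); (14,8,c); (14,9,c); (14,10,c)


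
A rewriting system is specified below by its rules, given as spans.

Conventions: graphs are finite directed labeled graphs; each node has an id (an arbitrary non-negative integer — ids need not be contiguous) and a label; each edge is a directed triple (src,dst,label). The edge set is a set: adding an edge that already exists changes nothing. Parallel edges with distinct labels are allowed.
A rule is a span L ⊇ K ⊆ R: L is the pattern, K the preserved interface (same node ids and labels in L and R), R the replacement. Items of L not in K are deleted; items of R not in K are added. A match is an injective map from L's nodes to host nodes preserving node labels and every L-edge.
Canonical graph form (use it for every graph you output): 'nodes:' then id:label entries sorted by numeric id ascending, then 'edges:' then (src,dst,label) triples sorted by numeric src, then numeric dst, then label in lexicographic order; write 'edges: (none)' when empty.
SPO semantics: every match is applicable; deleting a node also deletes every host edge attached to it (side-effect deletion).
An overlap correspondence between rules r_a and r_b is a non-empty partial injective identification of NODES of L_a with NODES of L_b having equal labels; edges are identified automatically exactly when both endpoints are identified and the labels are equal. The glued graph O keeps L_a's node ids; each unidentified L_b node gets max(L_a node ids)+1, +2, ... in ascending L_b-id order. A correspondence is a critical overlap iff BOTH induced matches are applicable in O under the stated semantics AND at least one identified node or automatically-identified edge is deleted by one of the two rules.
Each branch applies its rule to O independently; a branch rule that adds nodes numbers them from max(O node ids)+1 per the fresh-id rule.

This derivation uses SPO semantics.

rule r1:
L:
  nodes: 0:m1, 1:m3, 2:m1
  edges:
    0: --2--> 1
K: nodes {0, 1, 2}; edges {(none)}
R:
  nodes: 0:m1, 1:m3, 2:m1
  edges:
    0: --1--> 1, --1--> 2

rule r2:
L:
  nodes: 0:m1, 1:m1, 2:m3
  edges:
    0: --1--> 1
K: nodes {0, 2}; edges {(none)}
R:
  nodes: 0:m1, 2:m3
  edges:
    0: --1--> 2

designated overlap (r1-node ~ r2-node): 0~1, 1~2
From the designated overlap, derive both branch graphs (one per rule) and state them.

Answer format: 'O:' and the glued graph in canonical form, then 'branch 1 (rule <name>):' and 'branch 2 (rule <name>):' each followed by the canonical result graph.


O:
nodes: 0:m1, 1:m3, 2:m1, 3:m1
edges: (0,1,2); (3,0,1)
branch 1 (rule r1):
nodes: 0:m1, 1:m3, 2:m1, 3:m1
edges: (0,1,1); (0,2,1); (3,0,1)
branch 2 (rule r2):
nodes: 1:m3, 2:m1, 3:m1
edges: (3,1,1)


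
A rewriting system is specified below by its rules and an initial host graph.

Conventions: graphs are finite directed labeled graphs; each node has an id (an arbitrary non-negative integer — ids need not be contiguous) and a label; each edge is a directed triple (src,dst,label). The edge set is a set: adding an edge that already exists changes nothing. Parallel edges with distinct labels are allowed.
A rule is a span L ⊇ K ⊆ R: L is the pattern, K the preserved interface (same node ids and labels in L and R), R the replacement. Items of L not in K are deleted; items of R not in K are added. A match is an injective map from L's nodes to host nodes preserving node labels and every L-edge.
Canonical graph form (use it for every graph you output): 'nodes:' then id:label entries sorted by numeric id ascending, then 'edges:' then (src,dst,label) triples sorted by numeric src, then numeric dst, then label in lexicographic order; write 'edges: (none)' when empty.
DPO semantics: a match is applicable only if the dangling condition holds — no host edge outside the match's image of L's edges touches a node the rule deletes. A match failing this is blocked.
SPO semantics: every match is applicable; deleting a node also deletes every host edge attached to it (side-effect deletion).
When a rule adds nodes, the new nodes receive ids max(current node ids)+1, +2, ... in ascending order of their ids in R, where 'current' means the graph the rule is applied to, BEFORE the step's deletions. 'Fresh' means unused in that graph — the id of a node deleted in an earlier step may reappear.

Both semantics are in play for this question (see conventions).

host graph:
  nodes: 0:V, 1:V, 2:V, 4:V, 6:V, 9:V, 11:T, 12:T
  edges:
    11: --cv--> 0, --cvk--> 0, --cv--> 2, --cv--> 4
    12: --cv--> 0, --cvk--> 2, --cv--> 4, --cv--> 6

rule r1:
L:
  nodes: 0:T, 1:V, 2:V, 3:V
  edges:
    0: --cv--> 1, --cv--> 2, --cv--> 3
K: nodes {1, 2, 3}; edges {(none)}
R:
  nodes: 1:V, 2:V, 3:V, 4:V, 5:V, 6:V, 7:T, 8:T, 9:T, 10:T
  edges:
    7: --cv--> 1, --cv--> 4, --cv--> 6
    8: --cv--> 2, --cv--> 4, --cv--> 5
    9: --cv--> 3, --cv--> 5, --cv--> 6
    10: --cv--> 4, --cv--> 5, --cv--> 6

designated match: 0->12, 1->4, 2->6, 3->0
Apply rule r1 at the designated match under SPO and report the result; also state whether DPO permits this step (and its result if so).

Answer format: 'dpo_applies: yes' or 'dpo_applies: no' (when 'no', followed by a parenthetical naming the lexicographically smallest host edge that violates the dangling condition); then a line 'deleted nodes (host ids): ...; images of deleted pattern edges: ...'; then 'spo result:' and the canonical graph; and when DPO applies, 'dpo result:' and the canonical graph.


dpo_applies: no
(the rule deletes node 12, which keeps host edge (12,2,cvk) outside the match image — the dangling condition fails, DPO blocks; SPO proceeds and side-deletes such edges)
deleted nodes (host ids): 12; images of deleted pattern edges: (12,0,cv); (12,4,cv); (12,6,cv)
spo result:
nodes: 0:V, 1:V, 2:V, 4:V, 6:V, 9:V, 11:T, 13:V, 14:V, 15:V, 16:T, 17:T, 18:T, 19:T
edges: (11,0,cv); (11,0,cvk); (11,2,cv); (11,4,cv); (16,4,cv); (16,13,cv); (16,15,cv); (17,6,cv); (17,13,cv); (17,14,cv); (18,0,cv); (18,14,cv); (18,15,cv); (19,13,cv); (19,14,cv); (19,15,cv)


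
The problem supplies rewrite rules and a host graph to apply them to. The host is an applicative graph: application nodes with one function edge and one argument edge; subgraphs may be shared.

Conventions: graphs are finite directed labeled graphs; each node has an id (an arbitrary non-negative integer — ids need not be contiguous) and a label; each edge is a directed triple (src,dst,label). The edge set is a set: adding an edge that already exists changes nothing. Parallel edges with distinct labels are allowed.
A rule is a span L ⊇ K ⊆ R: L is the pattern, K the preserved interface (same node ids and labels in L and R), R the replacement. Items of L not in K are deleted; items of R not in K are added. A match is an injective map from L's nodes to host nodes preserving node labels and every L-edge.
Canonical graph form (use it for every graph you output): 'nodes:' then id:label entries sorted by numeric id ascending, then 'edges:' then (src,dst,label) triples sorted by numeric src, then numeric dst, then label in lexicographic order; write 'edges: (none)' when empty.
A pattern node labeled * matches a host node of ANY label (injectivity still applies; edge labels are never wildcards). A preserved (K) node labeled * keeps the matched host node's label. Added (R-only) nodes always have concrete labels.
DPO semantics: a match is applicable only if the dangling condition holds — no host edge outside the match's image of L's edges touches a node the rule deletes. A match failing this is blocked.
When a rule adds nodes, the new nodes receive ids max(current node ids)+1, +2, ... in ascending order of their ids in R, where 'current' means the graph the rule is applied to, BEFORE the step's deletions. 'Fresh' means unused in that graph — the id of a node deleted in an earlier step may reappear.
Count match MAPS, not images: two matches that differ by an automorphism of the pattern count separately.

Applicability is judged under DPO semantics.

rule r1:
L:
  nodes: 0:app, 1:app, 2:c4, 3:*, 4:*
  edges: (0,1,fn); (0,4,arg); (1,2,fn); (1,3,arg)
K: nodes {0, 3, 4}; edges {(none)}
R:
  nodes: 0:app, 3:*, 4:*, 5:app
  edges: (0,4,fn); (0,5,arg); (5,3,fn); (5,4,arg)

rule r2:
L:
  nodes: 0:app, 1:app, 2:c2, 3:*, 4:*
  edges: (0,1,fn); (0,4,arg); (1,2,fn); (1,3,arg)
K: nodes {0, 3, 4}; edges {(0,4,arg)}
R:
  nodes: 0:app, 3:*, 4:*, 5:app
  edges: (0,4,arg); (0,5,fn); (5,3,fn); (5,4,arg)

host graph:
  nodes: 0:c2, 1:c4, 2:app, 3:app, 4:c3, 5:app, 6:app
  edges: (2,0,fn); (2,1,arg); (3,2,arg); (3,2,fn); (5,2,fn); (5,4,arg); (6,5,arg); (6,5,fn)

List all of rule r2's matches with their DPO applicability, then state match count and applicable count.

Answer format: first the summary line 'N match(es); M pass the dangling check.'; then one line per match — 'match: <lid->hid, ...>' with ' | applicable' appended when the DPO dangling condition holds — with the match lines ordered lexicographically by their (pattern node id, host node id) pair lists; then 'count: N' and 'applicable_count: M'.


1 match(es); 0 pass the dangling check.
match: 0->5, 1->2, 2->0, 3->1, 4->4
count: 1
applicable_count: 0


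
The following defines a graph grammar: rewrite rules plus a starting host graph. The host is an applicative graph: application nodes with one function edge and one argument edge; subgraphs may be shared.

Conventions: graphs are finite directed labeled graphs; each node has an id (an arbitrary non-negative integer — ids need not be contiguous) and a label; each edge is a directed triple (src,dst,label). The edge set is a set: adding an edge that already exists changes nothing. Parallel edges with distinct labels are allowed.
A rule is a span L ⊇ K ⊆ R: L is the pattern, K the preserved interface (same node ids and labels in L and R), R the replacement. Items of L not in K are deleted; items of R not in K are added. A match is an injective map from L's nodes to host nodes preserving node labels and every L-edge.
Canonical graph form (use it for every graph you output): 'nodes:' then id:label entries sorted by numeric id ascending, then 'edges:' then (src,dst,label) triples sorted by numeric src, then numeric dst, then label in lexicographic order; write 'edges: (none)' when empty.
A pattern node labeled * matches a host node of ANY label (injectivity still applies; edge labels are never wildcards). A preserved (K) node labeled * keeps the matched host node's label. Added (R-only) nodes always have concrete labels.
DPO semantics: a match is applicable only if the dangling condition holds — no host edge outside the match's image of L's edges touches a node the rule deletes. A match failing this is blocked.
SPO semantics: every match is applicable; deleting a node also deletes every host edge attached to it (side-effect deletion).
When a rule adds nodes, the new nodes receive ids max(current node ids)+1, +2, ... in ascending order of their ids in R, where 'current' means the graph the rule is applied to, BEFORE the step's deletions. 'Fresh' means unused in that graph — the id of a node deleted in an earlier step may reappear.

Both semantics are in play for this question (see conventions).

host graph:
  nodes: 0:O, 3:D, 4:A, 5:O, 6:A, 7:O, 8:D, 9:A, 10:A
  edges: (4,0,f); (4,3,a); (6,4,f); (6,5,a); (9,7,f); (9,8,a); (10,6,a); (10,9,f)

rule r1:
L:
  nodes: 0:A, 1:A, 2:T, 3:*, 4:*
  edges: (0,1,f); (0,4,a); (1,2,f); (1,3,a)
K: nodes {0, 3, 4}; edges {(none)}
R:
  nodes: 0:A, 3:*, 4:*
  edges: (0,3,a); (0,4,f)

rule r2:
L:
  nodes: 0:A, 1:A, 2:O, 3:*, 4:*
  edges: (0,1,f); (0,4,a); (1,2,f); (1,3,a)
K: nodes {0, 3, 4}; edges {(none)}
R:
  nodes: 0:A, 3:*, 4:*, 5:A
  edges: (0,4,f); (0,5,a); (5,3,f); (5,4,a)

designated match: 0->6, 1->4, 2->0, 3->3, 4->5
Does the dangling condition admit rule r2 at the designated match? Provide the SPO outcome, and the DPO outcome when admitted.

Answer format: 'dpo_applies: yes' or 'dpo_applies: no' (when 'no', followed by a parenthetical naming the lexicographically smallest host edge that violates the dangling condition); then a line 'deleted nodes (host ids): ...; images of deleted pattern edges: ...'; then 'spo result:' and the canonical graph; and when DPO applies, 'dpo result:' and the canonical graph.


dpo_applies: yes
deleted nodes (host ids): 0, 4; images of deleted pattern edges: (4,0,f); (4,3,a); (6,4,f); (6,5,a)
spo result:
nodes: 3:D, 5:O, 6:A, 7:O, 8:D, 9:A, 10:A, 11:A
edges: (6,5,f); (6,11,a); (9,7,f); (9,8,a); (10,6,a); (10,9,f); (11,3,f); (11,5,a)
dpo result:
nodes: 3:D, 5:O, 6:A, 7:O, 8:D, 9:A, 10:A, 11:A
edges: (6,5,f); (6,11,a); (9,7,f); (9,8,a); (10,6,a); (10,9,f); (11,3,f); (11,5,a)


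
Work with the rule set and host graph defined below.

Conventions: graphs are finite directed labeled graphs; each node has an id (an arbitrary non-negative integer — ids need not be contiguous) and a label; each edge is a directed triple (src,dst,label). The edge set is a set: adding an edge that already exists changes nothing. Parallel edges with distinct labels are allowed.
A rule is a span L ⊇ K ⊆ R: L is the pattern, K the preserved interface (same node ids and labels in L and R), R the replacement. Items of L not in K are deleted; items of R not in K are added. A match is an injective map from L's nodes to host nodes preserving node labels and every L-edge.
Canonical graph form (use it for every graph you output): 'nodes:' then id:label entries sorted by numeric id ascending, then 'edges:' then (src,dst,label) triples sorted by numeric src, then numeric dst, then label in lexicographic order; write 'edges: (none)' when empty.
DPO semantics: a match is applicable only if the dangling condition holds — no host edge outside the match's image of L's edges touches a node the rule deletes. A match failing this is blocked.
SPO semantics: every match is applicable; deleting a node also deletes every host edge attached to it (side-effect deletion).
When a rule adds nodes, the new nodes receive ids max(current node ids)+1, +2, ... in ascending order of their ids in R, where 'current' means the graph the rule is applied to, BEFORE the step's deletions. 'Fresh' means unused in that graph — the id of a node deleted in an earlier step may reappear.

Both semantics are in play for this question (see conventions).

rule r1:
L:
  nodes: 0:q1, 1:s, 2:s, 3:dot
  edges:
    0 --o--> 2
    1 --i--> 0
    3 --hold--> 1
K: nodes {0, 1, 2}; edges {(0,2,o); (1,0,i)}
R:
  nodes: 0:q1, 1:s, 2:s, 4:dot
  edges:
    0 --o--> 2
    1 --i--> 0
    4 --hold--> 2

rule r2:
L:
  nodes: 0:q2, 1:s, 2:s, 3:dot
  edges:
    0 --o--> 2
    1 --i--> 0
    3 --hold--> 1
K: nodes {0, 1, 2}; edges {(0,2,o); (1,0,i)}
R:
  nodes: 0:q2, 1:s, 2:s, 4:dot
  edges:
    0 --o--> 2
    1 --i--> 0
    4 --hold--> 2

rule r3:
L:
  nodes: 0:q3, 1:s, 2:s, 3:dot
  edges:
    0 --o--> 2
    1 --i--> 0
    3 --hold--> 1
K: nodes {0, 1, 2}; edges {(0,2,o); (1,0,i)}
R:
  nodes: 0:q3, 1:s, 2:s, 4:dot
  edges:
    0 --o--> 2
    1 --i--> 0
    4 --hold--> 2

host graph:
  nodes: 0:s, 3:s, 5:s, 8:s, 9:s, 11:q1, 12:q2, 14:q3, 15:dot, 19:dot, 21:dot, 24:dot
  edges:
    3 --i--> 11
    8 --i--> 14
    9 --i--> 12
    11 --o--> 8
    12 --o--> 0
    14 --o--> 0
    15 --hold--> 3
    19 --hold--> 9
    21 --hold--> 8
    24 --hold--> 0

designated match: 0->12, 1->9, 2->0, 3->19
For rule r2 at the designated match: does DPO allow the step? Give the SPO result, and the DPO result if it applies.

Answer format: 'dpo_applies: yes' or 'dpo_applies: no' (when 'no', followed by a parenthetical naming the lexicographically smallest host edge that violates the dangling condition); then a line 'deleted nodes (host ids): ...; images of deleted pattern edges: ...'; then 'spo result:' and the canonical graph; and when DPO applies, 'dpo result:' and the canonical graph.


dpo_applies: yes
deleted nodes (host ids): 19; images of deleted pattern edges: (19,9,hold)
spo result:
nodes: 0:s, 3:s, 5:s, 8:s, 9:s, 11:q1, 12:q2, 14:q3, 15:dot, 21:dot, 24:dot, 25:dot
edges: (3,11,i); (8,14,i); (9,12,i); (11,8,o); (12,0,o); (14,0,o); (15,3,hold); (21,8,hold); (24,0,hold); (25,0,hold)
dpo result:
nodes: 0:s, 3:s, 5:s, 8:s, 9:s, 11:q1, 12:q2, 14:q3, 15:dot, 21:dot, 24:dot, 25:dot
edges: (3,11,i); (8,14,i); (9,12,i); (11,8,o); (12,0,o); (14,0,o); (15,3,hold); (21,8,hold); (24,0,hold); (25,0,hold)


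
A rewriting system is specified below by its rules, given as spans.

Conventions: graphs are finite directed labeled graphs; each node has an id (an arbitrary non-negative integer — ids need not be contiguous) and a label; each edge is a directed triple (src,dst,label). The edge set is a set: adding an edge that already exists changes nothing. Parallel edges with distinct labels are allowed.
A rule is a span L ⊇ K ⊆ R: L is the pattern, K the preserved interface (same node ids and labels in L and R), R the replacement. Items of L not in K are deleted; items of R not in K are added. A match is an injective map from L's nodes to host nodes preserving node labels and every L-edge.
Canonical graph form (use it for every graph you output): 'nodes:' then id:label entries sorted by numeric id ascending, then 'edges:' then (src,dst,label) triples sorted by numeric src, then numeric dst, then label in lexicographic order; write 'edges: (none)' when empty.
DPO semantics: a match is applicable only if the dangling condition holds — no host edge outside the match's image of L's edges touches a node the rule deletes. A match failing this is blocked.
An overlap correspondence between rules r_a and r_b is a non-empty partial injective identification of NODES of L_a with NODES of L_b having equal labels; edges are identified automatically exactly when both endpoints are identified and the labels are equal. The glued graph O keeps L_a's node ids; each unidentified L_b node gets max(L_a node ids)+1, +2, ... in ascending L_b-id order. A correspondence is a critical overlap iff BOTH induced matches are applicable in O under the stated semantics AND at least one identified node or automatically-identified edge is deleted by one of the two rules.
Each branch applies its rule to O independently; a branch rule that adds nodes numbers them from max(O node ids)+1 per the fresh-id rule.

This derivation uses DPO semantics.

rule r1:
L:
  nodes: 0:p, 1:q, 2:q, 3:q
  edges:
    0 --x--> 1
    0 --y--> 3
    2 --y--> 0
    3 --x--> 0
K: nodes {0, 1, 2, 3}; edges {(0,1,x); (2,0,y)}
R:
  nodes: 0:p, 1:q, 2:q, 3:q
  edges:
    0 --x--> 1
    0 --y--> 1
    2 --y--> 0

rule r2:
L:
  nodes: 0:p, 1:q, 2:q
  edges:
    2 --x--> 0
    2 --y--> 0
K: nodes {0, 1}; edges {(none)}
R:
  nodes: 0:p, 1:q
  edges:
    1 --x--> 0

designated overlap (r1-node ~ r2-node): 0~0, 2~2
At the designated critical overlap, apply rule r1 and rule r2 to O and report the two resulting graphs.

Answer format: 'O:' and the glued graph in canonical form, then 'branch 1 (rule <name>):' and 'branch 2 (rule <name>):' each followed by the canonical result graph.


O:
nodes: 0:p, 1:q, 2:q, 3:q, 4:q
edges: (0,1,x); (0,3,y); (2,0,x); (2,0,y); (3,0,x)
branch 1 (rule r1):
nodes: 0:p, 1:q, 2:q, 3:q, 4:q
edges: (0,1,x); (0,1,y); (2,0,x); (2,0,y)
branch 2 (rule r2):
nodes: 0:p, 1:q, 3:q, 4:q
edges: (0,1,x); (0,3,y); (3,0,x); (4,0,x)


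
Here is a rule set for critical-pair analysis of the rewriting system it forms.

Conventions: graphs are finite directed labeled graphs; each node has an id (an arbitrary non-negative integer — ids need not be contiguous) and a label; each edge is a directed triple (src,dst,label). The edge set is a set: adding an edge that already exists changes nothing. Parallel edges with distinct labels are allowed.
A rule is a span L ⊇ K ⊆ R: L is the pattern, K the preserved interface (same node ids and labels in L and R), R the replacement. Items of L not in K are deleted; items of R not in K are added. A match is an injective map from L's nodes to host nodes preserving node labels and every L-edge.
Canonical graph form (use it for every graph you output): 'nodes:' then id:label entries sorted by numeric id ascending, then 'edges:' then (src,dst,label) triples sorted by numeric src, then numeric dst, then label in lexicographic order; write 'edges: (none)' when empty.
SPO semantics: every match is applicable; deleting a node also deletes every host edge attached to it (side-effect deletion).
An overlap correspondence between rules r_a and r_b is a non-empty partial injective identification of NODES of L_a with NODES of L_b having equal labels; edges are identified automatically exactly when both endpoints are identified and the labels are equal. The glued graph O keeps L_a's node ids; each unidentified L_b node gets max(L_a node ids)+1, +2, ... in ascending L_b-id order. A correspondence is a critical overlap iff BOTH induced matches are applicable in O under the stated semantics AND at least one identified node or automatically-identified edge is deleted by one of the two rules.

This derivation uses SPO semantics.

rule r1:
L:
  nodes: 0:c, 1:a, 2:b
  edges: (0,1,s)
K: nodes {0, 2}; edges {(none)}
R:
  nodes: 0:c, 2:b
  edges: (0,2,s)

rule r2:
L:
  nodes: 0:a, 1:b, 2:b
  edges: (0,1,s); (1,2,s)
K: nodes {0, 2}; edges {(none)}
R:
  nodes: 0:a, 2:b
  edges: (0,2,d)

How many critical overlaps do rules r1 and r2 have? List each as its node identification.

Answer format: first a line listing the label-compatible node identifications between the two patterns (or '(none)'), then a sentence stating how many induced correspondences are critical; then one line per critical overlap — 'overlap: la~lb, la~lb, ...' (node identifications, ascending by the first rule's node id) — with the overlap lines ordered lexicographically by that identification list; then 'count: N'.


label-compatible node identifications between L(r1) and L(r2): 1~0, 2~1, 2~2
4 of the induced correspondences are critical overlaps of r1 and r2.
overlap: 1~0
overlap: 1~0, 2~1
overlap: 1~0, 2~2
overlap: 2~1
count: 4


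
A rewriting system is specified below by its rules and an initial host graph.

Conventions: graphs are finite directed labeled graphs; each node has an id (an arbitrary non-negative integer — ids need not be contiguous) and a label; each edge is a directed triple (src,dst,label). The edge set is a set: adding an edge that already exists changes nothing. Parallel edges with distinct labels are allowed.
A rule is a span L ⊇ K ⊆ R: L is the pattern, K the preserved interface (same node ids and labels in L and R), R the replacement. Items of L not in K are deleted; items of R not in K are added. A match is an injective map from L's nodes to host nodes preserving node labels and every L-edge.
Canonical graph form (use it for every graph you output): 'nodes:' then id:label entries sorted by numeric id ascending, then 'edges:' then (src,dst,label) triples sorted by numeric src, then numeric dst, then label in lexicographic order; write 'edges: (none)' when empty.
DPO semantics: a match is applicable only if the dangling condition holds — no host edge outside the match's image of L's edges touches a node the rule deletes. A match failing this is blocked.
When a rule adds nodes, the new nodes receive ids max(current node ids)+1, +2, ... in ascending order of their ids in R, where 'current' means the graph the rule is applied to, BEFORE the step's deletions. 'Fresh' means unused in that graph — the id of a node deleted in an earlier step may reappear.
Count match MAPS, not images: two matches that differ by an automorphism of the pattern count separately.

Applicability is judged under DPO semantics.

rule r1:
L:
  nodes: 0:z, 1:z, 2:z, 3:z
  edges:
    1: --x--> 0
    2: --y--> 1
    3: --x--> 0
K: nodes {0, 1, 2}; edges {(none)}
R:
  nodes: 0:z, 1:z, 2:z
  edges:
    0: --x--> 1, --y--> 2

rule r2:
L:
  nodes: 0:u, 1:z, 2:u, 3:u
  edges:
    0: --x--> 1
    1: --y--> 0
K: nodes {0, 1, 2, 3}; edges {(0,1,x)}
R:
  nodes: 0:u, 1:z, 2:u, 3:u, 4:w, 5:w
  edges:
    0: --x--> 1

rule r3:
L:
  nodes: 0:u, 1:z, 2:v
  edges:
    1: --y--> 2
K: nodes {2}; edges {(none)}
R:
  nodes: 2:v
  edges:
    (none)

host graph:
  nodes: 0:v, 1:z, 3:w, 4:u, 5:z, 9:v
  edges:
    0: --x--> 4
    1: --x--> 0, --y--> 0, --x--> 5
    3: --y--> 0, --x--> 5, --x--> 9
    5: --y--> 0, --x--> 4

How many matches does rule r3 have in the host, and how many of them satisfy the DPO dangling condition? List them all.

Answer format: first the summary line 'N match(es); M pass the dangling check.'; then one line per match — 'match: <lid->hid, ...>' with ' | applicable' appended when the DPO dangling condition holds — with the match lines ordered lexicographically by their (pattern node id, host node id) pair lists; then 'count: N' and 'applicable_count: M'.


2 match(es); 0 pass the dangling check.
match: 0->4, 1->1, 2->0
match: 0->4, 1->5, 2->0
count: 2
applicable_count: 0


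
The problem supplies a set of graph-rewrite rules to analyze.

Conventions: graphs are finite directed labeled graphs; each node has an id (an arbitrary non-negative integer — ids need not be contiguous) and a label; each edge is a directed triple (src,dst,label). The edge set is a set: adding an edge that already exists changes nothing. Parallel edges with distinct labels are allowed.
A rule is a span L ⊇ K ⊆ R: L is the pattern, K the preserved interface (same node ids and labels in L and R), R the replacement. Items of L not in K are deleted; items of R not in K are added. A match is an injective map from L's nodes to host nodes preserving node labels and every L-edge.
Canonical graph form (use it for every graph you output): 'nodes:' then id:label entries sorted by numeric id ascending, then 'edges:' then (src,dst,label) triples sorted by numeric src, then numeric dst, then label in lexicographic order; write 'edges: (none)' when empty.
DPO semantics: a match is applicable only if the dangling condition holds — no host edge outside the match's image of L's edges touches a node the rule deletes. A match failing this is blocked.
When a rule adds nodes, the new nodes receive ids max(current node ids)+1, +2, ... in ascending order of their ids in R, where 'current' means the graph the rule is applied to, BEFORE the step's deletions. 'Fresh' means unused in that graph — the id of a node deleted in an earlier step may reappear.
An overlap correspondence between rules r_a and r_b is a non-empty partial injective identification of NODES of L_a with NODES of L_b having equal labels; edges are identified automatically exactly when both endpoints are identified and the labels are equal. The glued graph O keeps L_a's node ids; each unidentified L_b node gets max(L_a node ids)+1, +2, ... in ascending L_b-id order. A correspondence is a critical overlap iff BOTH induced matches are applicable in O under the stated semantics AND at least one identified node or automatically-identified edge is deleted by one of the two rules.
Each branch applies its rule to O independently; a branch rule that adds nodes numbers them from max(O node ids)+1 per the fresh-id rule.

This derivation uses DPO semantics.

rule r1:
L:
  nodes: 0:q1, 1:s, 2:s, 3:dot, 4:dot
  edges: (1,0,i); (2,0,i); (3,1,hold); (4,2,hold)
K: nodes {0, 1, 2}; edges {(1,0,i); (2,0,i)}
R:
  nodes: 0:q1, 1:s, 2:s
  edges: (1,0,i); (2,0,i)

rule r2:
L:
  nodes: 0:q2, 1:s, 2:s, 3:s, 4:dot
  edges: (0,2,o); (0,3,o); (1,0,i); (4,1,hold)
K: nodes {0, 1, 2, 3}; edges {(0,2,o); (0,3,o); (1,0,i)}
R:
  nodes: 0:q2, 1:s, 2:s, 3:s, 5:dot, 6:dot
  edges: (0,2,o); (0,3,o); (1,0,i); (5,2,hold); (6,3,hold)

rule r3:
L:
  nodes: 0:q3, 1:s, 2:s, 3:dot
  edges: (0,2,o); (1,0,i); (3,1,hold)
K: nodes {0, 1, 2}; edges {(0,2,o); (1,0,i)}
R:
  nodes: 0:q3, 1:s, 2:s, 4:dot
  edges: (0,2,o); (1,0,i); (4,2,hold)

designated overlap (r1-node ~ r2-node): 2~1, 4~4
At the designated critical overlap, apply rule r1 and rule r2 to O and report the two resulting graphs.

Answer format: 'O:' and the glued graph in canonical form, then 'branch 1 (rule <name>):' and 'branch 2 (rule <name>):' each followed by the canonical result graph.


O:
nodes: 0:q1, 1:s, 2:s, 3:dot, 4:dot, 5:q2, 6:s, 7:s
edges: (1,0,i); (2,0,i); (2,5,i); (3,1,hold); (4,2,hold); (5,6,o); (5,7,o)
branch 1 (rule r1):
nodes: 0:q1, 1:s, 2:s, 5:q2, 6:s, 7:s
edges: (1,0,i); (2,0,i); (2,5,i); (5,6,o); (5,7,o)
branch 2 (rule r2):
nodes: 0:q1, 1:s, 2:s, 3:dot, 5:q2, 6:s, 7:s, 8:dot, 9:dot
edges: (1,0,i); (2,0,i); (2,5,i); (3,1,hold); (5,6,o); (5,7,o); (8,6,hold); (9,7,hold)
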